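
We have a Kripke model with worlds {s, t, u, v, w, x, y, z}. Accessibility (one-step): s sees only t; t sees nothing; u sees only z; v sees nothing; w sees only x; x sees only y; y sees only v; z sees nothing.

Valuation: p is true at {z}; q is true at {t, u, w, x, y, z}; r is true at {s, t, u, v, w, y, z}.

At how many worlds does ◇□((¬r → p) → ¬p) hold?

s: successors {t}; □((¬r → p) → ¬p) there: t:T. ✓
t: no successors, so ◇□((¬r → p) → ¬p) fails. ✗
u: successors {z}; □((¬r → p) → ¬p) there: z:T. ✓
v: no successors, so ◇□((¬r → p) → ¬p) fails. ✗
w: successors {x}; □((¬r → p) → ¬p) there: x:T. ✓
x: successors {y}; □((¬r → p) → ¬p) there: y:T. ✓
y: successors {v}; □((¬r → p) → ¬p) there: v:T. ✓
z: no successors, so ◇□((¬r → p) → ¬p) fails. ✗
Satisfying worlds: {s, u, w, x, y}.

5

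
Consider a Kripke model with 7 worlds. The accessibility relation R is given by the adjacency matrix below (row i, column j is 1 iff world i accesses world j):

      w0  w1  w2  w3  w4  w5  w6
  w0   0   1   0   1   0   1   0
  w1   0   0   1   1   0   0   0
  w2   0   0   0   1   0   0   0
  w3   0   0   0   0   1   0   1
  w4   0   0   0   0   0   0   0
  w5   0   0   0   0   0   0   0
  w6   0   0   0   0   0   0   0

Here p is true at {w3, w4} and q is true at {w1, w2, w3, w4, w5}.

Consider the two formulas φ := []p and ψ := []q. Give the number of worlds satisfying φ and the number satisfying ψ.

For []p:
w0: successors {w1, w3, w5}; p there: w1:F, w3:T, w5:F. ✗
w1: successors {w2, w3}; p there: w2:F, w3:T. ✗
w2: successors {w3}; p there: w3:T. ✓
w3: successors {w4, w6}; p there: w4:T, w6:F. ✗
w4: no successors, so []p holds vacuously. ✓
w5: no successors, so []p holds vacuously. ✓
w6: no successors, so []p holds vacuously. ✓
— 4 worlds.
For []q:
w0: successors {w1, w3, w5}; q there: w1:T, w3:T, w5:T. ✓
w1: successors {w2, w3}; q there: w2:T, w3:T. ✓
w2: successors {w3}; q there: w3:T. ✓
w3: successors {w4, w6}; q there: w4:T, w6:F. ✗
w4: no successors, so []q holds vacuously. ✓
w5: no successors, so []q holds vacuously. ✓
w6: no successors, so []q holds vacuously. ✓
— 6 worlds.

4 and 6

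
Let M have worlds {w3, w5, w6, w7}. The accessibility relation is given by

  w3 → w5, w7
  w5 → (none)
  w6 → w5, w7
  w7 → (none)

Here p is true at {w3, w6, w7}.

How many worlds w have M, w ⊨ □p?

w3: successors {w5, w7}; p there: w5:F, w7:T. ✗
w5: no successors, so □p holds vacuously. ✓
w6: successors {w5, w7}; p there: w5:F, w7:T. ✗
w7: no successors, so □p holds vacuously. ✓
Satisfying worlds: {w5, w7}.

2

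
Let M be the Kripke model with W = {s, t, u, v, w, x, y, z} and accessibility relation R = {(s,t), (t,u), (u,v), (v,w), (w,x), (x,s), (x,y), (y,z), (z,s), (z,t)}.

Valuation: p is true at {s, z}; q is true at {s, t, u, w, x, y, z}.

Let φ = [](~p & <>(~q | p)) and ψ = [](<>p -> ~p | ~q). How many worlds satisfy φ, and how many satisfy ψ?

2 and 7

For [](~p & <>(~q | p)):
s: successors {t}; ~p & <>(~q | p) there: t:F. ✗
t: successors {u}; ~p & <>(~q | p) there: u:T. ✓
u: successors {v}; ~p & <>(~q | p) there: v:F. ✗
v: successors {w}; ~p & <>(~q | p) there: w:F. ✗
w: successors {x}; ~p & <>(~q | p) there: x:T. ✓
x: successors {s, y}; ~p & <>(~q | p) there: s:F, y:T. ✗
y: successors {z}; ~p & <>(~q | p) there: z:F. ✗
z: successors {s, t}; ~p & <>(~q | p) there: s:F, t:F. ✗
— 2 worlds.
For [](<>p -> ~p | ~q):
s: successors {t}; <>p -> ~p | ~q there: t:T. ✓
t: successors {u}; <>p -> ~p | ~q there: u:T. ✓
u: successors {v}; <>p -> ~p | ~q there: v:T. ✓
v: successors {w}; <>p -> ~p | ~q there: w:T. ✓
w: successors {x}; <>p -> ~p | ~q there: x:T. ✓
x: successors {s, y}; <>p -> ~p | ~q there: s:T, y:T. ✓
y: successors {z}; <>p -> ~p | ~q there: z:F. ✗
z: successors {s, t}; <>p -> ~p | ~q there: s:T, t:T. ✓
— 7 worlds.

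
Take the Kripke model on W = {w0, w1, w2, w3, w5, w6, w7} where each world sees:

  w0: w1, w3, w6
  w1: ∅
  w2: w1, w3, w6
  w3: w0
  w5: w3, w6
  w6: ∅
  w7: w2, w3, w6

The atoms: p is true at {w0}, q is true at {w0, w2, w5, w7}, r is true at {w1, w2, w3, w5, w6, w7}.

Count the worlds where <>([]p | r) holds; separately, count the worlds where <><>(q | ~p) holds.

4 and 5

For <>([]p | r):
w0: successors {w1, w3, w6}; []p | r there: w1:T, w3:T, w6:T. ✓
w1: no successors, so <>([]p | r) fails. ✗
w2: successors {w1, w3, w6}; []p | r there: w1:T, w3:T, w6:T. ✓
w3: successors {w0}; []p | r there: w0:F. ✗
w5: successors {w3, w6}; []p | r there: w3:T, w6:T. ✓
w6: no successors, so <>([]p | r) fails. ✗
w7: successors {w2, w3, w6}; []p | r there: w2:T, w3:T, w6:T. ✓
— 4 worlds.
For <><>(q | ~p):
w0: successors {w1, w3, w6}; <>(q | ~p) there: w1:F, w3:T, w6:F. ✓
w1: no successors, so <><>(q | ~p) fails. ✗
w2: successors {w1, w3, w6}; <>(q | ~p) there: w1:F, w3:T, w6:F. ✓
w3: successors {w0}; <>(q | ~p) there: w0:T. ✓
w5: successors {w3, w6}; <>(q | ~p) there: w3:T, w6:F. ✓
w6: no successors, so <><>(q | ~p) fails. ✗
w7: successors {w2, w3, w6}; <>(q | ~p) there: w2:T, w3:T, w6:F. ✓
— 5 worlds.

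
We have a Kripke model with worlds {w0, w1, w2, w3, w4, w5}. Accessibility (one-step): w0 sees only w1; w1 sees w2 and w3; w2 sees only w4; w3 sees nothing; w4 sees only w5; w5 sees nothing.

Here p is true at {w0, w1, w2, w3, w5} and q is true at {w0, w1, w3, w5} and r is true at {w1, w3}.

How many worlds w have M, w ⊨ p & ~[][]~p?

2

w0: p is T, ~[][]~p is T. ✓
w1: p is T, ~[][]~p is F. ✗
w2: p is T, ~[][]~p is T. ✓
w3: p is T, ~[][]~p is F. ✗
w4: p is F, ~[][]~p is F. ✗
w5: p is T, ~[][]~p is F. ✗
Satisfying worlds: {w0, w2}.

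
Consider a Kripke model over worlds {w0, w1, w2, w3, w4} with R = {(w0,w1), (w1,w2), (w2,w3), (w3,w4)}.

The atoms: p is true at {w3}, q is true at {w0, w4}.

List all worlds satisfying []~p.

{w0, w1, w3, w4}

w0: successors {w1}; ~p there: w1:T. ✓
w1: successors {w2}; ~p there: w2:T. ✓
w2: successors {w3}; ~p there: w3:F. ✗
w3: successors {w4}; ~p there: w4:T. ✓
w4: no successors, so []~p holds vacuously. ✓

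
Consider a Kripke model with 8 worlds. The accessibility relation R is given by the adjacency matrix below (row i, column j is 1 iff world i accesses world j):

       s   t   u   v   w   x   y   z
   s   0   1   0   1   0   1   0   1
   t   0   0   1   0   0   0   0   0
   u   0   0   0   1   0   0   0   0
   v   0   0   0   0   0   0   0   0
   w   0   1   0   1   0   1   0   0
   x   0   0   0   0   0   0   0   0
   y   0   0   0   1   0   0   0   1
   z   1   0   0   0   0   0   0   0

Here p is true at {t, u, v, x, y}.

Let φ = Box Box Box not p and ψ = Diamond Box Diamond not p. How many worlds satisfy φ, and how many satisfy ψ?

For Box Box Box not p:
s: successors {t, v, x, z}; Box Box not p there: t:F, v:T, x:T, z:F. ✗
t: successors {u}; Box Box not p there: u:T. ✓
u: successors {v}; Box Box not p there: v:T. ✓
v: no successors, so Box Box Box not p holds vacuously. ✓
w: successors {t, v, x}; Box Box not p there: t:F, v:T, x:T. ✗
x: no successors, so Box Box Box not p holds vacuously. ✓
y: successors {v, z}; Box Box not p there: v:T, z:F. ✗
z: successors {s}; Box Box not p there: s:F. ✗
— 4 worlds.
For Diamond Box Diamond not p:
s: successors {t, v, x, z}; Box Diamond not p there: t:F, v:T, x:T, z:T. ✓
t: successors {u}; Box Diamond not p there: u:F. ✗
u: successors {v}; Box Diamond not p there: v:T. ✓
v: no successors, so Diamond Box Diamond not p fails. ✗
w: successors {t, v, x}; Box Diamond not p there: t:F, v:T, x:T. ✓
x: no successors, so Diamond Box Diamond not p fails. ✗
y: successors {v, z}; Box Diamond not p there: v:T, z:T. ✓
z: successors {s}; Box Diamond not p there: s:F. ✗
— 4 worlds.

4 and 4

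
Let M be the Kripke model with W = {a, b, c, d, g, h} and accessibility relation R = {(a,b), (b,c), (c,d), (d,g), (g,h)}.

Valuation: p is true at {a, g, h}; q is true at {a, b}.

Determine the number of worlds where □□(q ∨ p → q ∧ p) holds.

a: successors {b}; □(q ∨ p → q ∧ p) there: b:T. ✓
b: successors {c}; □(q ∨ p → q ∧ p) there: c:T. ✓
c: successors {d}; □(q ∨ p → q ∧ p) there: d:F. ✗
d: successors {g}; □(q ∨ p → q ∧ p) there: g:F. ✗
g: successors {h}; □(q ∨ p → q ∧ p) there: h:T. ✓
h: no successors, so □□(q ∨ p → q ∧ p) holds vacuously. ✓
Satisfying worlds: {a, b, g, h}.

4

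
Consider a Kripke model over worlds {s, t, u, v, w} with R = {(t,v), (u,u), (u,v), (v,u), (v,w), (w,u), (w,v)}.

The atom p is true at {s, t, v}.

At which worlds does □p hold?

s: no successors, so □p holds vacuously. ✓
t: successors {v}; p there: v:T. ✓
u: successors {u, v}; p there: u:F, v:T. ✗
v: successors {u, w}; p there: u:F, w:F. ✗
w: successors {u, v}; p there: u:F, v:T. ✗

{s, t}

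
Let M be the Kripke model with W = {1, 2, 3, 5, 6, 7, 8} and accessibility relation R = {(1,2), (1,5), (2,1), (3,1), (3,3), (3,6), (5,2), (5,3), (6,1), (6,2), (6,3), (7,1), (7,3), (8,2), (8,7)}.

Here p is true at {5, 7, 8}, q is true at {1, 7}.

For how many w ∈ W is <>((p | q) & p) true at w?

1: successors {2, 5}; (p | q) & p there: 2:F, 5:T. ✓
2: successors {1}; (p | q) & p there: 1:F. ✗
3: successors {1, 3, 6}; (p | q) & p there: 1:F, 3:F, 6:F. ✗
5: successors {2, 3}; (p | q) & p there: 2:F, 3:F. ✗
6: successors {1, 2, 3}; (p | q) & p there: 1:F, 2:F, 3:F. ✗
7: successors {1, 3}; (p | q) & p there: 1:F, 3:F. ✗
8: successors {2, 7}; (p | q) & p there: 2:F, 7:T. ✓
Satisfying worlds: {1, 8}.

2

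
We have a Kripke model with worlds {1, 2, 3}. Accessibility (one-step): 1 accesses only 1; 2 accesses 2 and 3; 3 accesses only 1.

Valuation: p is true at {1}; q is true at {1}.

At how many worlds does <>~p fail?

1: successors {1}; ~p there: 1:F. ✗
2: successors {2, 3}; ~p there: 2:T, 3:T. ✓
3: successors {1}; ~p there: 1:F. ✗
Satisfying worlds: {2}.
So <>~p fails at the other 2 worlds.

2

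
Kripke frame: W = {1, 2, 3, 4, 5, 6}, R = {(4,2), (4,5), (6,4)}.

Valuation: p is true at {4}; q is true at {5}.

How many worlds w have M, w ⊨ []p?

5

1: no successors, so []p holds vacuously. ✓
2: no successors, so []p holds vacuously. ✓
3: no successors, so []p holds vacuously. ✓
4: successors {2, 5}; p there: 2:F, 5:F. ✗
5: no successors, so []p holds vacuously. ✓
6: successors {4}; p there: 4:T. ✓
Satisfying worlds: {1, 2, 3, 5, 6}.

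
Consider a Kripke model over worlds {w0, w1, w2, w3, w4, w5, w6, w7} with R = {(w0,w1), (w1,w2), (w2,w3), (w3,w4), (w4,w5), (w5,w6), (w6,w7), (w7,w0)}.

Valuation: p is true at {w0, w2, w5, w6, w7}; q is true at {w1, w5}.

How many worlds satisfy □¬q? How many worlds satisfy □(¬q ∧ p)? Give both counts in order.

For □¬q:
w0: successors {w1}; ¬q there: w1:F. ✗
w1: successors {w2}; ¬q there: w2:T. ✓
w2: successors {w3}; ¬q there: w3:T. ✓
w3: successors {w4}; ¬q there: w4:T. ✓
w4: successors {w5}; ¬q there: w5:F. ✗
w5: successors {w6}; ¬q there: w6:T. ✓
w6: successors {w7}; ¬q there: w7:T. ✓
w7: successors {w0}; ¬q there: w0:T. ✓
— 6 worlds.
For □(¬q ∧ p):
w0: successors {w1}; ¬q ∧ p there: w1:F. ✗
w1: successors {w2}; ¬q ∧ p there: w2:T. ✓
w2: successors {w3}; ¬q ∧ p there: w3:F. ✗
w3: successors {w4}; ¬q ∧ p there: w4:F. ✗
w4: successors {w5}; ¬q ∧ p there: w5:F. ✗
w5: successors {w6}; ¬q ∧ p there: w6:T. ✓
w6: successors {w7}; ¬q ∧ p there: w7:T. ✓
w7: successors {w0}; ¬q ∧ p there: w0:T. ✓
— 4 worlds.

6 and 4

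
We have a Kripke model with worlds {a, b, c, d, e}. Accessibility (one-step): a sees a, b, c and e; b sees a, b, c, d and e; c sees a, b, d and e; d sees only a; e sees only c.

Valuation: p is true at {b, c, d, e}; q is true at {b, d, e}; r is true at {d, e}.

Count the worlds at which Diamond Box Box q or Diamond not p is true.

4

a: Diamond Box Box q is F, Diamond not p is T. ✓
b: Diamond Box Box q is F, Diamond not p is T. ✓
c: Diamond Box Box q is F, Diamond not p is T. ✓
d: Diamond Box Box q is F, Diamond not p is T. ✓
e: Diamond Box Box q is F, Diamond not p is F. ✗
Satisfying worlds: {a, b, c, d}.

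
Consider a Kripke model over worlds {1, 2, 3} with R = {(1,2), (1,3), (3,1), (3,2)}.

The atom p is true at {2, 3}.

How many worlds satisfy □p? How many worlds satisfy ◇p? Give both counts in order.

For □p:
1: successors {2, 3}; p there: 2:T, 3:T. ✓
2: no successors, so □p holds vacuously. ✓
3: successors {1, 2}; p there: 1:F, 2:T. ✗
— 2 worlds.
For ◇p:
1: successors {2, 3}; p there: 2:T, 3:T. ✓
2: no successors, so ◇p fails. ✗
3: successors {1, 2}; p there: 1:F, 2:T. ✓
— 2 worlds.

2 and 2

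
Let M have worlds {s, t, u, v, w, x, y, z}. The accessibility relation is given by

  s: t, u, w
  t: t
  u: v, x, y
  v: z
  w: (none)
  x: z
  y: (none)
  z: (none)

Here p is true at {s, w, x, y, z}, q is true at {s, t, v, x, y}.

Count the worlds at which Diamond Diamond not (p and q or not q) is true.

2

s: successors {t, u, w}; Diamond not (p and q or not q) there: t:T, u:T, w:F. ✓
t: successors {t}; Diamond not (p and q or not q) there: t:T. ✓
u: successors {v, x, y}; Diamond not (p and q or not q) there: v:F, x:F, y:F. ✗
v: successors {z}; Diamond not (p and q or not q) there: z:F. ✗
w: no successors, so Diamond Diamond not (p and q or not q) fails. ✗
x: successors {z}; Diamond not (p and q or not q) there: z:F. ✗
y: no successors, so Diamond Diamond not (p and q or not q) fails. ✗
z: no successors, so Diamond Diamond not (p and q or not q) fails. ✗
Satisfying worlds: {s, t}.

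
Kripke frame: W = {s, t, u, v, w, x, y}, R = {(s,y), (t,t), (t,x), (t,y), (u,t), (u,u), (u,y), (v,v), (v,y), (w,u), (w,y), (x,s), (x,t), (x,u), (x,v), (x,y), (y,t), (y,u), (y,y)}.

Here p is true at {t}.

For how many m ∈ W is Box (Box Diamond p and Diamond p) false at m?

s: successors {y}; Box Diamond p and Diamond p there: y:T. ✓
t: successors {t, x, y}; Box Diamond p and Diamond p there: t:T, x:F, y:T. ✗
u: successors {t, u, y}; Box Diamond p and Diamond p there: t:T, u:T, y:T. ✓
v: successors {v, y}; Box Diamond p and Diamond p there: v:F, y:T. ✗
w: successors {u, y}; Box Diamond p and Diamond p there: u:T, y:T. ✓
x: successors {s, t, u, v, y}; Box Diamond p and Diamond p there: s:F, t:T, u:T, v:F, y:T. ✗
y: successors {t, u, y}; Box Diamond p and Diamond p there: t:T, u:T, y:T. ✓
Satisfying worlds: {s, u, w, y}.
So Box (Box Diamond p and Diamond p) fails at the other 3 worlds.

3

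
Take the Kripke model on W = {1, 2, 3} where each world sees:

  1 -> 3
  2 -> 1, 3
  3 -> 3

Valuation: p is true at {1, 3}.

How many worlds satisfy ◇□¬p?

0

1: successors {3}; □¬p there: 3:F. ✗
2: successors {1, 3}; □¬p there: 1:F, 3:F. ✗
3: successors {3}; □¬p there: 3:F. ✗
Satisfying worlds: ∅.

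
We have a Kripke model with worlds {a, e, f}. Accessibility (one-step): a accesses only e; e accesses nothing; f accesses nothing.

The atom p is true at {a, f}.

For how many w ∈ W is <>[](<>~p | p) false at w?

2

a: successors {e}; [](<>~p | p) there: e:T. ✓
e: no successors, so <>[](<>~p | p) fails. ✗
f: no successors, so <>[](<>~p | p) fails. ✗
Satisfying worlds: {a}.
So <>[](<>~p | p) fails at the other 2 worlds.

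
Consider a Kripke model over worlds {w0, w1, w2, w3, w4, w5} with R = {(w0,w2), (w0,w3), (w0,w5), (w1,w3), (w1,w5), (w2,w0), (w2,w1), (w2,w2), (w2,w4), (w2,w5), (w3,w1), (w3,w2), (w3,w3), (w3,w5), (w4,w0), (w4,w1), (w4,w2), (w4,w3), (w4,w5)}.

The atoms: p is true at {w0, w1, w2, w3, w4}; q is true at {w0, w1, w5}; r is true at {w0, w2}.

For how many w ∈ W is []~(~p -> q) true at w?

1

w0: successors {w2, w3, w5}; ~(~p -> q) there: w2:F, w3:F, w5:F. ✗
w1: successors {w3, w5}; ~(~p -> q) there: w3:F, w5:F. ✗
w2: successors {w0, w1, w2, w4, w5}; ~(~p -> q) there: w0:F, w1:F, w2:F, w4:F, w5:F. ✗
w3: successors {w1, w2, w3, w5}; ~(~p -> q) there: w1:F, w2:F, w3:F, w5:F. ✗
w4: successors {w0, w1, w2, w3, w5}; ~(~p -> q) there: w0:F, w1:F, w2:F, w3:F, w5:F. ✗
w5: no successors, so []~(~p -> q) holds vacuously. ✓
Satisfying worlds: {w5}.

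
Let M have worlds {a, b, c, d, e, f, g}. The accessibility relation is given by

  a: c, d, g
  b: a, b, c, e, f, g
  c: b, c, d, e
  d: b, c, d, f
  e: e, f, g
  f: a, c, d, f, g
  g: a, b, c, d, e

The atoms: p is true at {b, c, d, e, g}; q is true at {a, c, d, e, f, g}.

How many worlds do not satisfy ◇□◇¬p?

3

a: successors {c, d, g}; □◇¬p there: c:F, d:F, g:F. ✗
b: successors {a, b, c, e, f, g}; □◇¬p there: a:F, b:F, c:F, e:T, f:F, g:F. ✓
c: successors {b, c, d, e}; □◇¬p there: b:F, c:F, d:F, e:T. ✓
d: successors {b, c, d, f}; □◇¬p there: b:F, c:F, d:F, f:F. ✗
e: successors {e, f, g}; □◇¬p there: e:T, f:F, g:F. ✓
f: successors {a, c, d, f, g}; □◇¬p there: a:F, c:F, d:F, f:F, g:F. ✗
g: successors {a, b, c, d, e}; □◇¬p there: a:F, b:F, c:F, d:F, e:T. ✓
Satisfying worlds: {b, c, e, g}.
So ◇□◇¬p fails at the other 3 worlds.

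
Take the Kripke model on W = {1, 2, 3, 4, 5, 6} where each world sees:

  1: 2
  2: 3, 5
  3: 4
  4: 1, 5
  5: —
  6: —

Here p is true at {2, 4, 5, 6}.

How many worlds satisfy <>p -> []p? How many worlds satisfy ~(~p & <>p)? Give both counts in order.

4 and 4

For <>p -> []p:
1: <>p is T, []p is T. ✓
2: <>p is T, []p is F. ✗
3: <>p is T, []p is T. ✓
4: <>p is T, []p is F. ✗
5: <>p is F, []p is T. ✓
6: <>p is F, []p is T. ✓
— 4 worlds.
For ~(~p & <>p):
1: ~p & <>p is T. ✗
2: ~p & <>p is F. ✓
3: ~p & <>p is T. ✗
4: ~p & <>p is F. ✓
5: ~p & <>p is F. ✓
6: ~p & <>p is F. ✓
— 4 worlds.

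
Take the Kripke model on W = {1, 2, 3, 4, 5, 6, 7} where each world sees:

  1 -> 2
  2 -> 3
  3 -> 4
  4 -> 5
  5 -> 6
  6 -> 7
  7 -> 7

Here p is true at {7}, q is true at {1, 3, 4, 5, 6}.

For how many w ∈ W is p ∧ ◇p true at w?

1: p is F, ◇p is F. ✗
2: p is F, ◇p is F. ✗
3: p is F, ◇p is F. ✗
4: p is F, ◇p is F. ✗
5: p is F, ◇p is F. ✗
6: p is F, ◇p is T. ✗
7: p is T, ◇p is T. ✓
Satisfying worlds: {7}.

1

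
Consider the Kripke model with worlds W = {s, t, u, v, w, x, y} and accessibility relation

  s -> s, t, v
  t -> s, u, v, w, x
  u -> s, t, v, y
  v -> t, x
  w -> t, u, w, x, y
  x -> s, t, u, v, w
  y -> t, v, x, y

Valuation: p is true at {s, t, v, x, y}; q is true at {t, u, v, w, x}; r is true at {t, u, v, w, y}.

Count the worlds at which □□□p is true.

0

s: successors {s, t, v}; □□p there: s:F, t:F, v:F. ✗
t: successors {s, u, v, w, x}; □□p there: s:F, u:F, v:F, w:F, x:F. ✗
u: successors {s, t, v, y}; □□p there: s:F, t:F, v:F, y:F. ✗
v: successors {t, x}; □□p there: t:F, x:F. ✗
w: successors {t, u, w, x, y}; □□p there: t:F, u:F, w:F, x:F, y:F. ✗
x: successors {s, t, u, v, w}; □□p there: s:F, t:F, u:F, v:F, w:F. ✗
y: successors {t, v, x, y}; □□p there: t:F, v:F, x:F, y:F. ✗
Satisfying worlds: ∅.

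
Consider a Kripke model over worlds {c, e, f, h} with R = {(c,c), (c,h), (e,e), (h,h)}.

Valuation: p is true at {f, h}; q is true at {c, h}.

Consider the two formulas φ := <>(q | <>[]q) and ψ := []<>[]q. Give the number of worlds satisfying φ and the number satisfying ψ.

2 and 3

For <>(q | <>[]q):
c: successors {c, h}; q | <>[]q there: c:T, h:T. ✓
e: successors {e}; q | <>[]q there: e:F. ✗
f: no successors, so <>(q | <>[]q) fails. ✗
h: successors {h}; q | <>[]q there: h:T. ✓
— 2 worlds.
For []<>[]q:
c: successors {c, h}; <>[]q there: c:T, h:T. ✓
e: successors {e}; <>[]q there: e:F. ✗
f: no successors, so []<>[]q holds vacuously. ✓
h: successors {h}; <>[]q there: h:T. ✓
— 3 worlds.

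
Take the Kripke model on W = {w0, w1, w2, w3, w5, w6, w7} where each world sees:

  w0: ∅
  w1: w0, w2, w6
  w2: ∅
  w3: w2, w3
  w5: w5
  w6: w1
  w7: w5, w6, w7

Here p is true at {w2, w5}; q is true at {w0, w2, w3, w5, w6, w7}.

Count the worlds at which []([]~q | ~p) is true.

w0: no successors, so []([]~q | ~p) holds vacuously. ✓
w1: successors {w0, w2, w6}; []~q | ~p there: w0:T, w2:T, w6:T. ✓
w2: no successors, so []([]~q | ~p) holds vacuously. ✓
w3: successors {w2, w3}; []~q | ~p there: w2:T, w3:T. ✓
w5: successors {w5}; []~q | ~p there: w5:F. ✗
w6: successors {w1}; []~q | ~p there: w1:T. ✓
w7: successors {w5, w6, w7}; []~q | ~p there: w5:F, w6:T, w7:T. ✗
Satisfying worlds: {w0, w1, w2, w3, w6}.

5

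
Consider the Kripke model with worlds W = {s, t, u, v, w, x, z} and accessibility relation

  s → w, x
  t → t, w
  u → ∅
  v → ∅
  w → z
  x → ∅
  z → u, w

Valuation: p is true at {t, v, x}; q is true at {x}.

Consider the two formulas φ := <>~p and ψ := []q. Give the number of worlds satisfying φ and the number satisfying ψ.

For <>~p:
s: successors {w, x}; ~p there: w:T, x:F. ✓
t: successors {t, w}; ~p there: t:F, w:T. ✓
u: no successors, so <>~p fails. ✗
v: no successors, so <>~p fails. ✗
w: successors {z}; ~p there: z:T. ✓
x: no successors, so <>~p fails. ✗
z: successors {u, w}; ~p there: u:T, w:T. ✓
— 4 worlds.
For []q:
s: successors {w, x}; q there: w:F, x:T. ✗
t: successors {t, w}; q there: t:F, w:F. ✗
u: no successors, so []q holds vacuously. ✓
v: no successors, so []q holds vacuously. ✓
w: successors {z}; q there: z:F. ✗
x: no successors, so []q holds vacuously. ✓
z: successors {u, w}; q there: u:F, w:F. ✗
— 3 worlds.

4 and 3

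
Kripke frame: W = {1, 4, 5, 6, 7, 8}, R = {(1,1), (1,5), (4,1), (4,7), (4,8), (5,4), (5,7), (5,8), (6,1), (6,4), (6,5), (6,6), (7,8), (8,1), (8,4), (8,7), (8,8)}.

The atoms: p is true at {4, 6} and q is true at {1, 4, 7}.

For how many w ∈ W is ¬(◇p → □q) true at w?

3

1: ◇p → □q is T. ✗
4: ◇p → □q is T. ✗
5: ◇p → □q is F. ✓
6: ◇p → □q is F. ✓
7: ◇p → □q is T. ✗
8: ◇p → □q is F. ✓
Satisfying worlds: {5, 6, 8}.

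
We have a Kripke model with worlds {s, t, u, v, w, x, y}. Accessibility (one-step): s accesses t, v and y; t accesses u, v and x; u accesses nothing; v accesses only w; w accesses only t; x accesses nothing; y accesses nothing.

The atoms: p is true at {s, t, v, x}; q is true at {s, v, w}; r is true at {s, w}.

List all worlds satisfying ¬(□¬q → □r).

{w}

s: □¬q → □r is T. ✗
t: □¬q → □r is T. ✗
u: □¬q → □r is T. ✗
v: □¬q → □r is T. ✗
w: □¬q → □r is F. ✓
x: □¬q → □r is T. ✗
y: □¬q → □r is T. ✗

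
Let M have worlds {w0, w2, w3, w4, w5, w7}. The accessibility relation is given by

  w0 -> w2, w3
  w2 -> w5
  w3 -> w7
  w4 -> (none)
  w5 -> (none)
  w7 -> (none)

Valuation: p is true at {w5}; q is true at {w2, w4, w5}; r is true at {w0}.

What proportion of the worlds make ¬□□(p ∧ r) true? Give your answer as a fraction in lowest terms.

1/6

w0: □□(p ∧ r) is F. ✓
w2: □□(p ∧ r) is T. ✗
w3: □□(p ∧ r) is T. ✗
w4: □□(p ∧ r) is T. ✗
w5: □□(p ∧ r) is T. ✗
w7: □□(p ∧ r) is T. ✗
That's 1 of 6 worlds, so 1/6.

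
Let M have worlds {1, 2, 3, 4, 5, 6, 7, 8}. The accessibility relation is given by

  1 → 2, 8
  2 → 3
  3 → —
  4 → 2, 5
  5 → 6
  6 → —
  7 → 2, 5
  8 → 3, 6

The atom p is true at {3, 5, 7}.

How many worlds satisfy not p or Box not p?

1: not p is T, Box not p is T. ✓
2: not p is T, Box not p is F. ✓
3: not p is F, Box not p is T. ✓
4: not p is T, Box not p is F. ✓
5: not p is F, Box not p is T. ✓
6: not p is T, Box not p is T. ✓
7: not p is F, Box not p is F. ✗
8: not p is T, Box not p is F. ✓
Satisfying worlds: {1, 2, 3, 4, 5, 6, 8}.

7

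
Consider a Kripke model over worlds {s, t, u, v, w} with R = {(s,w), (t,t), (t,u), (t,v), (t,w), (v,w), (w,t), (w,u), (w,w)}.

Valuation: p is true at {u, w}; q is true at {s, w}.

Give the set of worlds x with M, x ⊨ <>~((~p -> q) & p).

s: successors {w}; ~((~p -> q) & p) there: w:F. ✗
t: successors {t, u, v, w}; ~((~p -> q) & p) there: t:T, u:F, v:T, w:F. ✓
u: no successors, so <>~((~p -> q) & p) fails. ✗
v: successors {w}; ~((~p -> q) & p) there: w:F. ✗
w: successors {t, u, w}; ~((~p -> q) & p) there: t:T, u:F, w:F. ✓

{t, w}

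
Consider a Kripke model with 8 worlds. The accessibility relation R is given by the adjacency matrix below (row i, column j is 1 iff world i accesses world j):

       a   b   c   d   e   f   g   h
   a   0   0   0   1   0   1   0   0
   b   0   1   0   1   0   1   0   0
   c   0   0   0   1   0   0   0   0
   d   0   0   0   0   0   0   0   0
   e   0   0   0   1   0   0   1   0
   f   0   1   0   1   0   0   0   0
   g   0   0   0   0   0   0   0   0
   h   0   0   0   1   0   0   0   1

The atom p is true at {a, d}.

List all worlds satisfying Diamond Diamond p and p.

a: Diamond Diamond p is T, p is T. ✓
b: Diamond Diamond p is T, p is F. ✗
c: Diamond Diamond p is F, p is F. ✗
d: Diamond Diamond p is F, p is T. ✗
e: Diamond Diamond p is F, p is F. ✗
f: Diamond Diamond p is T, p is F. ✗
g: Diamond Diamond p is F, p is F. ✗
h: Diamond Diamond p is T, p is F. ✗

{a}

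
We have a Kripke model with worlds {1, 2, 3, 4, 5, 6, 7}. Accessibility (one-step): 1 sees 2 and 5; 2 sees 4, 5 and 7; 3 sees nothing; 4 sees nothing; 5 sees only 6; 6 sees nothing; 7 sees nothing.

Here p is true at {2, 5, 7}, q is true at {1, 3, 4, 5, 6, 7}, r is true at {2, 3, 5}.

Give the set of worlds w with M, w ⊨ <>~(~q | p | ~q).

1: successors {2, 5}; ~(~q | p | ~q) there: 2:F, 5:F. ✗
2: successors {4, 5, 7}; ~(~q | p | ~q) there: 4:T, 5:F, 7:F. ✓
3: no successors, so <>~(~q | p | ~q) fails. ✗
4: no successors, so <>~(~q | p | ~q) fails. ✗
5: successors {6}; ~(~q | p | ~q) there: 6:T. ✓
6: no successors, so <>~(~q | p | ~q) fails. ✗
7: no successors, so <>~(~q | p | ~q) fails. ✗

{2, 5}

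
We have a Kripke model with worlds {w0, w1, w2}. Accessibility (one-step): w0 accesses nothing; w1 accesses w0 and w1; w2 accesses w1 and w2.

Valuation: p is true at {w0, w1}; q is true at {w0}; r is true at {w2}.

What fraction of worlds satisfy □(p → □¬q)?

w0: no successors, so □(p → □¬q) holds vacuously. ✓
w1: successors {w0, w1}; p → □¬q there: w0:T, w1:F. ✗
w2: successors {w1, w2}; p → □¬q there: w1:F, w2:T. ✗
That's 1 of 3 worlds, so 1/3.

1/3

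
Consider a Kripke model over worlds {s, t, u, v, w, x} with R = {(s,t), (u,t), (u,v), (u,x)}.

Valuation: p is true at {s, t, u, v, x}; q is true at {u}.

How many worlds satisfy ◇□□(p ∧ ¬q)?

2

s: successors {t}; □□(p ∧ ¬q) there: t:T. ✓
t: no successors, so ◇□□(p ∧ ¬q) fails. ✗
u: successors {t, v, x}; □□(p ∧ ¬q) there: t:T, v:T, x:T. ✓
v: no successors, so ◇□□(p ∧ ¬q) fails. ✗
w: no successors, so ◇□□(p ∧ ¬q) fails. ✗
x: no successors, so ◇□□(p ∧ ¬q) fails. ✗
Satisfying worlds: {s, u}.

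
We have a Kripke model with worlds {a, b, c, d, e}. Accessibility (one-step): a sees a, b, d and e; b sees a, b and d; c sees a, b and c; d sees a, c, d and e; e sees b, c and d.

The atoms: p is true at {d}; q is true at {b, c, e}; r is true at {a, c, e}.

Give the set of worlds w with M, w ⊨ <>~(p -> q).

a: successors {a, b, d, e}; ~(p -> q) there: a:F, b:F, d:T, e:F. ✓
b: successors {a, b, d}; ~(p -> q) there: a:F, b:F, d:T. ✓
c: successors {a, b, c}; ~(p -> q) there: a:F, b:F, c:F. ✗
d: successors {a, c, d, e}; ~(p -> q) there: a:F, c:F, d:T, e:F. ✓
e: successors {b, c, d}; ~(p -> q) there: b:F, c:F, d:T. ✓

{a, b, d, e}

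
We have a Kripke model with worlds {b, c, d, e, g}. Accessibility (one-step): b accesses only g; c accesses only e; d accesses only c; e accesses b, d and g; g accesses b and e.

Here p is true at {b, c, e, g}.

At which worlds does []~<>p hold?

∅

b: successors {g}; ~<>p there: g:F. ✗
c: successors {e}; ~<>p there: e:F. ✗
d: successors {c}; ~<>p there: c:F. ✗
e: successors {b, d, g}; ~<>p there: b:F, d:F, g:F. ✗
g: successors {b, e}; ~<>p there: b:F, e:F. ✗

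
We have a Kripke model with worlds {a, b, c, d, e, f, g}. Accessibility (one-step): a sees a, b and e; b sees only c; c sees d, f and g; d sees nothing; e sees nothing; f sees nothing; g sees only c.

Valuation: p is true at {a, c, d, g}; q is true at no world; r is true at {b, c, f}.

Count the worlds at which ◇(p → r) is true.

4

a: successors {a, b, e}; p → r there: a:F, b:T, e:T. ✓
b: successors {c}; p → r there: c:T. ✓
c: successors {d, f, g}; p → r there: d:F, f:T, g:F. ✓
d: no successors, so ◇(p → r) fails. ✗
e: no successors, so ◇(p → r) fails. ✗
f: no successors, so ◇(p → r) fails. ✗
g: successors {c}; p → r there: c:T. ✓
Satisfying worlds: {a, b, c, g}.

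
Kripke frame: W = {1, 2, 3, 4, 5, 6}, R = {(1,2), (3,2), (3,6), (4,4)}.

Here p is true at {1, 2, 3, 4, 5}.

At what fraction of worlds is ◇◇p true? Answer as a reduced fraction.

1: successors {2}; ◇p there: 2:F. ✗
2: no successors, so ◇◇p fails. ✗
3: successors {2, 6}; ◇p there: 2:F, 6:F. ✗
4: successors {4}; ◇p there: 4:T. ✓
5: no successors, so ◇◇p fails. ✗
6: no successors, so ◇◇p fails. ✗
That's 1 of 6 worlds, so 1/6.

1/6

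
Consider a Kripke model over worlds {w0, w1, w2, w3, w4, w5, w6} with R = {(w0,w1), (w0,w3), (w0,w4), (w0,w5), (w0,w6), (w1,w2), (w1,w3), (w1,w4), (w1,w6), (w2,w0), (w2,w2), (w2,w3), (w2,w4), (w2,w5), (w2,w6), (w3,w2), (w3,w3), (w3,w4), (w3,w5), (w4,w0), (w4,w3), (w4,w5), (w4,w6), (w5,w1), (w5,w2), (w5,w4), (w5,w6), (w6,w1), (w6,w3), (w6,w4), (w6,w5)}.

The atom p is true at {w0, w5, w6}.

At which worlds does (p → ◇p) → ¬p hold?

w0: p → ◇p is T, ¬p is F. ✗
w1: p → ◇p is T, ¬p is T. ✓
w2: p → ◇p is T, ¬p is T. ✓
w3: p → ◇p is T, ¬p is T. ✓
w4: p → ◇p is T, ¬p is T. ✓
w5: p → ◇p is T, ¬p is F. ✗
w6: p → ◇p is T, ¬p is F. ✗

{w1, w2, w3, w4}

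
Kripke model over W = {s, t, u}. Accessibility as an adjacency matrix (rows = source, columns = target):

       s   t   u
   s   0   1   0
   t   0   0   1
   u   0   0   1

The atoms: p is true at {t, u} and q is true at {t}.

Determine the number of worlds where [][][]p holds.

s: successors {t}; [][]p there: t:T. ✓
t: successors {u}; [][]p there: u:T. ✓
u: successors {u}; [][]p there: u:T. ✓
Satisfying worlds: {s, t, u}.

3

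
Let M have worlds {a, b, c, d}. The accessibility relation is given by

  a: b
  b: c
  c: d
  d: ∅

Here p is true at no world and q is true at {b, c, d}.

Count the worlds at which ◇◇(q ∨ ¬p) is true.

a: successors {b}; ◇(q ∨ ¬p) there: b:T. ✓
b: successors {c}; ◇(q ∨ ¬p) there: c:T. ✓
c: successors {d}; ◇(q ∨ ¬p) there: d:F. ✗
d: no successors, so ◇◇(q ∨ ¬p) fails. ✗
Satisfying worlds: {a, b}.

2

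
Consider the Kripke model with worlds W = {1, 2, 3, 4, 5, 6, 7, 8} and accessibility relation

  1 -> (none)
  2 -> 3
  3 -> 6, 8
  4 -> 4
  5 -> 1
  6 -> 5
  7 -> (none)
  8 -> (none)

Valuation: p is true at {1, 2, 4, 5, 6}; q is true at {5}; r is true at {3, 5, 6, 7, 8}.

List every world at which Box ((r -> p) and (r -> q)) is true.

1: no successors, so Box ((r -> p) and (r -> q)) holds vacuously. ✓
2: successors {3}; (r -> p) and (r -> q) there: 3:F. ✗
3: successors {6, 8}; (r -> p) and (r -> q) there: 6:F, 8:F. ✗
4: successors {4}; (r -> p) and (r -> q) there: 4:T. ✓
5: successors {1}; (r -> p) and (r -> q) there: 1:T. ✓
6: successors {5}; (r -> p) and (r -> q) there: 5:T. ✓
7: no successors, so Box ((r -> p) and (r -> q)) holds vacuously. ✓
8: no successors, so Box ((r -> p) and (r -> q)) holds vacuously. ✓

{1, 4, 5, 6, 7, 8}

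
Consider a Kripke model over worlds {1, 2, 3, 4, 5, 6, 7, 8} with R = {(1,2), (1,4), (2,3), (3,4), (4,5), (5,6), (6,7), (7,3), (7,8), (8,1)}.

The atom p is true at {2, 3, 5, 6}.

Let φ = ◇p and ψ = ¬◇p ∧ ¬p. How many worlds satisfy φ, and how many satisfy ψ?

5 and 1

For ◇p:
1: successors {2, 4}; p there: 2:T, 4:F. ✓
2: successors {3}; p there: 3:T. ✓
3: successors {4}; p there: 4:F. ✗
4: successors {5}; p there: 5:T. ✓
5: successors {6}; p there: 6:T. ✓
6: successors {7}; p there: 7:F. ✗
7: successors {3, 8}; p there: 3:T, 8:F. ✓
8: successors {1}; p there: 1:F. ✗
— 5 worlds.
For ¬◇p ∧ ¬p:
1: ¬◇p is F, ¬p is T. ✗
2: ¬◇p is F, ¬p is F. ✗
3: ¬◇p is T, ¬p is F. ✗
4: ¬◇p is F, ¬p is T. ✗
5: ¬◇p is F, ¬p is F. ✗
6: ¬◇p is T, ¬p is F. ✗
7: ¬◇p is F, ¬p is T. ✗
8: ¬◇p is T, ¬p is T. ✓
— 1 world.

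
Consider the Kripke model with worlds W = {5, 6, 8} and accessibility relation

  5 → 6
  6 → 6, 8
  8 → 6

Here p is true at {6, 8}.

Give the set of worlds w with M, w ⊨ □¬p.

∅

5: successors {6}; ¬p there: 6:F. ✗
6: successors {6, 8}; ¬p there: 6:F, 8:F. ✗
8: successors {6}; ¬p there: 6:F. ✗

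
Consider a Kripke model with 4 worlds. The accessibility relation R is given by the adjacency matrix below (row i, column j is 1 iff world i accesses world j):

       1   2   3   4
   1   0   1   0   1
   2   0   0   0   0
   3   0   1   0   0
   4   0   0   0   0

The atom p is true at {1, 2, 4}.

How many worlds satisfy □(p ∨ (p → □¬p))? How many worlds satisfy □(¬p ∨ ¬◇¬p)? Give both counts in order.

For □(p ∨ (p → □¬p)):
1: successors {2, 4}; p ∨ (p → □¬p) there: 2:T, 4:T. ✓
2: no successors, so □(p ∨ (p → □¬p)) holds vacuously. ✓
3: successors {2}; p ∨ (p → □¬p) there: 2:T. ✓
4: no successors, so □(p ∨ (p → □¬p)) holds vacuously. ✓
— 4 worlds.
For □(¬p ∨ ¬◇¬p):
1: successors {2, 4}; ¬p ∨ ¬◇¬p there: 2:T, 4:T. ✓
2: no successors, so □(¬p ∨ ¬◇¬p) holds vacuously. ✓
3: successors {2}; ¬p ∨ ¬◇¬p there: 2:T. ✓
4: no successors, so □(¬p ∨ ¬◇¬p) holds vacuously. ✓
— 4 worlds.

4 and 4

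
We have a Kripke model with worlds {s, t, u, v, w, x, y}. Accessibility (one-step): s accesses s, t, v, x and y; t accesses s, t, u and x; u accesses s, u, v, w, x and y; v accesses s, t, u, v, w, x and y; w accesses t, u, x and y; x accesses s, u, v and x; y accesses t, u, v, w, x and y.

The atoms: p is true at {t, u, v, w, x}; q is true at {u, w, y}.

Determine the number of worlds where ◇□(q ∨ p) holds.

5

s: successors {s, t, v, x, y}; □(q ∨ p) there: s:F, t:F, v:F, x:F, y:T. ✓
t: successors {s, t, u, x}; □(q ∨ p) there: s:F, t:F, u:F, x:F. ✗
u: successors {s, u, v, w, x, y}; □(q ∨ p) there: s:F, u:F, v:F, w:T, x:F, y:T. ✓
v: successors {s, t, u, v, w, x, y}; □(q ∨ p) there: s:F, t:F, u:F, v:F, w:T, x:F, y:T. ✓
w: successors {t, u, x, y}; □(q ∨ p) there: t:F, u:F, x:F, y:T. ✓
x: successors {s, u, v, x}; □(q ∨ p) there: s:F, u:F, v:F, x:F. ✗
y: successors {t, u, v, w, x, y}; □(q ∨ p) there: t:F, u:F, v:F, w:T, x:F, y:T. ✓
Satisfying worlds: {s, u, v, w, y}.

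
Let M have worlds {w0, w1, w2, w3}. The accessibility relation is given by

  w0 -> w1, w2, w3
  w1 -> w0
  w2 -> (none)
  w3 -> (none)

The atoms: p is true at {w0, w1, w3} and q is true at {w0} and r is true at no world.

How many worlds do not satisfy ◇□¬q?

w0: successors {w1, w2, w3}; □¬q there: w1:F, w2:T, w3:T. ✓
w1: successors {w0}; □¬q there: w0:T. ✓
w2: no successors, so ◇□¬q fails. ✗
w3: no successors, so ◇□¬q fails. ✗
Satisfying worlds: {w0, w1}.
So ◇□¬q fails at the other 2 worlds.

2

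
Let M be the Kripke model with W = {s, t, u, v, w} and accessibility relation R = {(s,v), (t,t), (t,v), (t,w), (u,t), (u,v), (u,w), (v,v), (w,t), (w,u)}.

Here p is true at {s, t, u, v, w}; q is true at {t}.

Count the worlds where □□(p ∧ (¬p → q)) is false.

0

s: successors {v}; □(p ∧ (¬p → q)) there: v:T. ✓
t: successors {t, v, w}; □(p ∧ (¬p → q)) there: t:T, v:T, w:T. ✓
u: successors {t, v, w}; □(p ∧ (¬p → q)) there: t:T, v:T, w:T. ✓
v: successors {v}; □(p ∧ (¬p → q)) there: v:T. ✓
w: successors {t, u}; □(p ∧ (¬p → q)) there: t:T, u:T. ✓
Satisfying worlds: {s, t, u, v, w}.
So □□(p ∧ (¬p → q)) fails at the other 0 worlds.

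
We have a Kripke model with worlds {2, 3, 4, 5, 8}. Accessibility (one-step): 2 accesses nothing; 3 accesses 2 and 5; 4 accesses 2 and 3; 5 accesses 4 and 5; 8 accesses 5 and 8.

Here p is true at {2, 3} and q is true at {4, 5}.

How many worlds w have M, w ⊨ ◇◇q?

2: no successors, so ◇◇q fails. ✗
3: successors {2, 5}; ◇q there: 2:F, 5:T. ✓
4: successors {2, 3}; ◇q there: 2:F, 3:T. ✓
5: successors {4, 5}; ◇q there: 4:F, 5:T. ✓
8: successors {5, 8}; ◇q there: 5:T, 8:T. ✓
Satisfying worlds: {3, 4, 5, 8}.

4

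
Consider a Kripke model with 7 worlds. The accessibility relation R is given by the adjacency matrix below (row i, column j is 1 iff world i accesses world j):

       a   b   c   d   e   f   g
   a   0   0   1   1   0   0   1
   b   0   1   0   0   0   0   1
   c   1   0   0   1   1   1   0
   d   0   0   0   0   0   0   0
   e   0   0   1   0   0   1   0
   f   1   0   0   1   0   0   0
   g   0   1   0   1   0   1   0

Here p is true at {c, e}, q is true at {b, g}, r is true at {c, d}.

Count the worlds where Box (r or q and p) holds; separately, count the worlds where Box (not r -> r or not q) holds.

For Box (r or q and p):
a: successors {c, d, g}; r or q and p there: c:T, d:T, g:F. ✗
b: successors {b, g}; r or q and p there: b:F, g:F. ✗
c: successors {a, d, e, f}; r or q and p there: a:F, d:T, e:F, f:F. ✗
d: no successors, so Box (r or q and p) holds vacuously. ✓
e: successors {c, f}; r or q and p there: c:T, f:F. ✗
f: successors {a, d}; r or q and p there: a:F, d:T. ✗
g: successors {b, d, f}; r or q and p there: b:F, d:T, f:F. ✗
— 1 world.
For Box (not r -> r or not q):
a: successors {c, d, g}; not r -> r or not q there: c:T, d:T, g:F. ✗
b: successors {b, g}; not r -> r or not q there: b:F, g:F. ✗
c: successors {a, d, e, f}; not r -> r or not q there: a:T, d:T, e:T, f:T. ✓
d: no successors, so Box (not r -> r or not q) holds vacuously. ✓
e: successors {c, f}; not r -> r or not q there: c:T, f:T. ✓
f: successors {a, d}; not r -> r or not q there: a:T, d:T. ✓
g: successors {b, d, f}; not r -> r or not q there: b:F, d:T, f:T. ✗
— 4 worlds.

1 and 4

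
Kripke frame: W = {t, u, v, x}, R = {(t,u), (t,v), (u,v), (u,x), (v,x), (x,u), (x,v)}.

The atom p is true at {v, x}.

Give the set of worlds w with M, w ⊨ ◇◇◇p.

{t, u, v, x}

t: successors {u, v}; ◇◇p there: u:T, v:T. ✓
u: successors {v, x}; ◇◇p there: v:T, x:T. ✓
v: successors {x}; ◇◇p there: x:T. ✓
x: successors {u, v}; ◇◇p there: u:T, v:T. ✓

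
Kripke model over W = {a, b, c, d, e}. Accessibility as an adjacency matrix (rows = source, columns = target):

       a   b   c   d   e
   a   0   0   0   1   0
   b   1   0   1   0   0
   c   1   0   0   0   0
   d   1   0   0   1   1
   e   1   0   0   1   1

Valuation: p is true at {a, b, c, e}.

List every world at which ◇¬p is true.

a: successors {d}; ¬p there: d:T. ✓
b: successors {a, c}; ¬p there: a:F, c:F. ✗
c: successors {a}; ¬p there: a:F. ✗
d: successors {a, d, e}; ¬p there: a:F, d:T, e:F. ✓
e: successors {a, d, e}; ¬p there: a:F, d:T, e:F. ✓

{a, d, e}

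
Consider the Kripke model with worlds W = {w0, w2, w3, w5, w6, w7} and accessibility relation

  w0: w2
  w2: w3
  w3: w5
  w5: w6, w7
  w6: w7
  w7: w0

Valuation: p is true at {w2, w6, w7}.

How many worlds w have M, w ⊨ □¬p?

3

w0: successors {w2}; ¬p there: w2:F. ✗
w2: successors {w3}; ¬p there: w3:T. ✓
w3: successors {w5}; ¬p there: w5:T. ✓
w5: successors {w6, w7}; ¬p there: w6:F, w7:F. ✗
w6: successors {w7}; ¬p there: w7:F. ✗
w7: successors {w0}; ¬p there: w0:T. ✓
Satisfying worlds: {w2, w3, w7}.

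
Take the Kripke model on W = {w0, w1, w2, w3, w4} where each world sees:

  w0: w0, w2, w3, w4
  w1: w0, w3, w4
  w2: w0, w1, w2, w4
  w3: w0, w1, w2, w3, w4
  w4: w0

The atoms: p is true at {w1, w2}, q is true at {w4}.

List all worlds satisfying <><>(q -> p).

{w0, w1, w2, w3, w4}

w0: successors {w0, w2, w3, w4}; <>(q -> p) there: w0:T, w2:T, w3:T, w4:T. ✓
w1: successors {w0, w3, w4}; <>(q -> p) there: w0:T, w3:T, w4:T. ✓
w2: successors {w0, w1, w2, w4}; <>(q -> p) there: w0:T, w1:T, w2:T, w4:T. ✓
w3: successors {w0, w1, w2, w3, w4}; <>(q -> p) there: w0:T, w1:T, w2:T, w3:T, w4:T. ✓
w4: successors {w0}; <>(q -> p) there: w0:T. ✓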